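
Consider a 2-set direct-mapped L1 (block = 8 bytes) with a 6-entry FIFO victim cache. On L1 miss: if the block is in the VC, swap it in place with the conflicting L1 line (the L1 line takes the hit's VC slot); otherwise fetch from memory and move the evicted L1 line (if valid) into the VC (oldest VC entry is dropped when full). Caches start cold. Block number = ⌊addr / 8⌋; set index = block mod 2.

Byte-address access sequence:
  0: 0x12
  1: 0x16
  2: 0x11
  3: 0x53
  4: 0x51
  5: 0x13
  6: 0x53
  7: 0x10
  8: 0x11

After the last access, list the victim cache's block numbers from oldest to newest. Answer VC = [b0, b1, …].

0: 0x12 (blk 2, set 0) → MISS  vc=[]
1: 0x16 (blk 2, set 0) → L1-HIT  vc=[]
2: 0x11 (blk 2, set 0) → L1-HIT  vc=[]
3: 0x53 (blk 10, set 0) → MISS  vc=[2]
4: 0x51 (blk 10, set 0) → L1-HIT  vc=[2]
5: 0x13 (blk 2, set 0) → VC-HIT  vc=[10]
6: 0x53 (blk 10, set 0) → VC-HIT  vc=[2]
7: 0x10 (blk 2, set 0) → VC-HIT  vc=[10]
8: 0x11 (blk 2, set 0) → L1-HIT  vc=[10]

VC = [10]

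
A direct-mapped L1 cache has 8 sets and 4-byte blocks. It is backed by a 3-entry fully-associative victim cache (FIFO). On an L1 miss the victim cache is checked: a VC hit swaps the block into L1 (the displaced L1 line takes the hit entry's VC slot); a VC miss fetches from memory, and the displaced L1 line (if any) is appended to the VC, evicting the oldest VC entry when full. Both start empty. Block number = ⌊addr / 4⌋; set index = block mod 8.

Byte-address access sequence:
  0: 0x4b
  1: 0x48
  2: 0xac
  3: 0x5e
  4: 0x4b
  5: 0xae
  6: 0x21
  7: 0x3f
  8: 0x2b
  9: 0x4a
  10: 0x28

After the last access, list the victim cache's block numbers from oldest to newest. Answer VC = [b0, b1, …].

VC = [23, 18]

0: 0x4b (blk 18, set 2) → MISS  vc=[]
1: 0x48 (blk 18, set 2) → L1-HIT  vc=[]
2: 0xac (blk 43, set 3) → MISS  vc=[]
3: 0x5e (blk 23, set 7) → MISS  vc=[]
4: 0x4b (blk 18, set 2) → L1-HIT  vc=[]
5: 0xae (blk 43, set 3) → L1-HIT  vc=[]
6: 0x21 (blk 8, set 0) → MISS  vc=[]
7: 0x3f (blk 15, set 7) → MISS  vc=[23]
8: 0x2b (blk 10, set 2) → MISS  vc=[23, 18]
9: 0x4a (blk 18, set 2) → VC-HIT  vc=[23, 10]
10: 0x28 (blk 10, set 2) → VC-HIT  vc=[23, 18]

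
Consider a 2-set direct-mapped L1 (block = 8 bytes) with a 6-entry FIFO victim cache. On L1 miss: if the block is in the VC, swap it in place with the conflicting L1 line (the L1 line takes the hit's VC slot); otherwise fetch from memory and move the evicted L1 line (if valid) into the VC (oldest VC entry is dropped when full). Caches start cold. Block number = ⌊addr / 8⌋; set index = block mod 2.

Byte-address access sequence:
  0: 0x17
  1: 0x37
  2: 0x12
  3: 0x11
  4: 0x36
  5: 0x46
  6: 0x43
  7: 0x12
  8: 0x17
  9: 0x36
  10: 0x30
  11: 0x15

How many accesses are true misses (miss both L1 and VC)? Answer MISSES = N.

0: 0x17 (blk 2, set 0) → MISS  vc=[]
1: 0x37 (blk 6, set 0) → MISS  vc=[2]
2: 0x12 (blk 2, set 0) → VC-HIT  vc=[6]
3: 0x11 (blk 2, set 0) → L1-HIT  vc=[6]
4: 0x36 (blk 6, set 0) → VC-HIT  vc=[2]
5: 0x46 (blk 8, set 0) → MISS  vc=[2, 6]
6: 0x43 (blk 8, set 0) → L1-HIT  vc=[2, 6]
7: 0x12 (blk 2, set 0) → VC-HIT  vc=[8, 6]
8: 0x17 (blk 2, set 0) → L1-HIT  vc=[8, 6]
9: 0x36 (blk 6, set 0) → VC-HIT  vc=[8, 2]
10: 0x30 (blk 6, set 0) → L1-HIT  vc=[8, 2]
11: 0x15 (blk 2, set 0) → VC-HIT  vc=[8, 6]

MISSES = 3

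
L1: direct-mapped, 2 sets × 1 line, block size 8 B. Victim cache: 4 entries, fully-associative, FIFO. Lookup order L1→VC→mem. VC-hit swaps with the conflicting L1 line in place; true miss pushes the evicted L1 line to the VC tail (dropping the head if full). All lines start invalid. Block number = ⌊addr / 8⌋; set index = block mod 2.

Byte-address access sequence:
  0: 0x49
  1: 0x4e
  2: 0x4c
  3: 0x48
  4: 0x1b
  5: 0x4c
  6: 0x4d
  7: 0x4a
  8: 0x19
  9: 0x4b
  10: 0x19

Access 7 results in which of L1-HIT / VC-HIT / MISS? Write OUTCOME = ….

OUTCOME = L1-HIT

0: 0x49 (blk 9, set 1) → MISS  vc=[]
1: 0x4e (blk 9, set 1) → L1-HIT  vc=[]
2: 0x4c (blk 9, set 1) → L1-HIT  vc=[]
3: 0x48 (blk 9, set 1) → L1-HIT  vc=[]
4: 0x1b (blk 3, set 1) → MISS  vc=[9]
5: 0x4c (blk 9, set 1) → VC-HIT  vc=[3]
6: 0x4d (blk 9, set 1) → L1-HIT  vc=[3]
7: 0x4a (blk 9, set 1) → L1-HIT  vc=[3]
8: 0x19 (blk 3, set 1) → VC-HIT  vc=[9]
9: 0x4b (blk 9, set 1) → VC-HIT  vc=[3]
10: 0x19 (blk 3, set 1) → VC-HIT  vc=[9]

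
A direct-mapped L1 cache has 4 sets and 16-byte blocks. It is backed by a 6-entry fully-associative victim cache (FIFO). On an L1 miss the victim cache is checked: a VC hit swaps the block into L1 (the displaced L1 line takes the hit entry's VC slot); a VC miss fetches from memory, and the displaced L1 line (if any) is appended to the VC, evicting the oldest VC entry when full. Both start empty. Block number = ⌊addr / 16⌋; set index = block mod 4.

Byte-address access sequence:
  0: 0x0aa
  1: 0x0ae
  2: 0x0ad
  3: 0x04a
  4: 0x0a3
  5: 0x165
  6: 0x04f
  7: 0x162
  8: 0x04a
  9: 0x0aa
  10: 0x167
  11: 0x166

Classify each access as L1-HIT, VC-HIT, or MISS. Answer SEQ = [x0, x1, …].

SEQ = [MISS, L1-HIT, L1-HIT, MISS, L1-HIT, MISS, L1-HIT, L1-HIT, L1-HIT, VC-HIT, VC-HIT, L1-HIT]

#0 0xaa→b10/s2 MISS; vc=[]
#1 0xae→b10/s2 L1-HIT; vc=[]
#2 0xad→b10/s2 L1-HIT; vc=[]
#3 0x4a→b4/s0 MISS; vc=[]
#4 0xa3→b10/s2 L1-HIT; vc=[]
#5 0x165→b22/s2 MISS; vc=[10]
#6 0x4f→b4/s0 L1-HIT; vc=[10]
#7 0x162→b22/s2 L1-HIT; vc=[10]
#8 0x4a→b4/s0 L1-HIT; vc=[10]
#9 0xaa→b10/s2 VC-HIT; vc=[22]
#10 0x167→b22/s2 VC-HIT; vc=[10]
#11 0x166→b22/s2 L1-HIT; vc=[10]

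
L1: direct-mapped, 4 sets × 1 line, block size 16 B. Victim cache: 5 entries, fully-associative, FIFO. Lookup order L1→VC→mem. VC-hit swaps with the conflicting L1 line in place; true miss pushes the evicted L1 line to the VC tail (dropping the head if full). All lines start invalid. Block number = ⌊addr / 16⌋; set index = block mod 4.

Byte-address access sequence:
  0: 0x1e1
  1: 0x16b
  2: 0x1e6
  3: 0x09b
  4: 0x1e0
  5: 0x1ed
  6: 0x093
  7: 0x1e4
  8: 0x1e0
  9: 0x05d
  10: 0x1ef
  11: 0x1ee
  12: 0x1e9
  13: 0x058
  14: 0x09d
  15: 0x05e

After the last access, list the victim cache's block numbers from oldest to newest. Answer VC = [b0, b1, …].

VC = [22, 9]

  [0] addr=0x1e1 blk=30 s=2: MISS | VC []
  [1] addr=0x16b blk=22 s=2: MISS | VC [30]
  [2] addr=0x1e6 blk=30 s=2: VC-HIT | VC [22]
  [3] addr=0x9b blk=9 s=1: MISS | VC [22]
  [4] addr=0x1e0 blk=30 s=2: L1-HIT | VC [22]
  [5] addr=0x1ed blk=30 s=2: L1-HIT | VC [22]
  [6] addr=0x93 blk=9 s=1: L1-HIT | VC [22]
  [7] addr=0x1e4 blk=30 s=2: L1-HIT | VC [22]
  [8] addr=0x1e0 blk=30 s=2: L1-HIT | VC [22]
  [9] addr=0x5d blk=5 s=1: MISS | VC [22, 9]
  [10] addr=0x1ef blk=30 s=2: L1-HIT | VC [22, 9]
  [11] addr=0x1ee blk=30 s=2: L1-HIT | VC [22, 9]
  [12] addr=0x1e9 blk=30 s=2: L1-HIT | VC [22, 9]
  [13] addr=0x58 blk=5 s=1: L1-HIT | VC [22, 9]
  [14] addr=0x9d blk=9 s=1: VC-HIT | VC [22, 5]
  [15] addr=0x5e blk=5 s=1: VC-HIT | VC [22, 9]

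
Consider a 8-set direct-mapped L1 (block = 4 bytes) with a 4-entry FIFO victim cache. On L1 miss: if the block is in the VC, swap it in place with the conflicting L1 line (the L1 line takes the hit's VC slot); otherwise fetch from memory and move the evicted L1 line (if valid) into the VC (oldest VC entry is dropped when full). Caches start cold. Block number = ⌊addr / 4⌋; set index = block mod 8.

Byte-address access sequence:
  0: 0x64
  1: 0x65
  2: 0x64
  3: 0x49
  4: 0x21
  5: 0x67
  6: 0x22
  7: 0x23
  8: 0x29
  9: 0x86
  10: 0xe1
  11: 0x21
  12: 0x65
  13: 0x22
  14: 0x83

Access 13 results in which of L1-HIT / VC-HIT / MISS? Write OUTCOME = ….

#0 0x64→b25/s1 MISS; vc=[]
#1 0x65→b25/s1 L1-HIT; vc=[]
#2 0x64→b25/s1 L1-HIT; vc=[]
#3 0x49→b18/s2 MISS; vc=[]
#4 0x21→b8/s0 MISS; vc=[]
#5 0x67→b25/s1 L1-HIT; vc=[]
#6 0x22→b8/s0 L1-HIT; vc=[]
#7 0x23→b8/s0 L1-HIT; vc=[]
#8 0x29→b10/s2 MISS; vc=[18]
#9 0x86→b33/s1 MISS; vc=[18,25]
#10 0xe1→b56/s0 MISS; vc=[18,25,8]
#11 0x21→b8/s0 VC-HIT; vc=[18,25,56]
#12 0x65→b25/s1 VC-HIT; vc=[18,33,56]
#13 0x22→b8/s0 L1-HIT; vc=[18,33,56]
#14 0x83→b32/s0 MISS; vc=[18,33,56,8]

OUTCOME = L1-HIT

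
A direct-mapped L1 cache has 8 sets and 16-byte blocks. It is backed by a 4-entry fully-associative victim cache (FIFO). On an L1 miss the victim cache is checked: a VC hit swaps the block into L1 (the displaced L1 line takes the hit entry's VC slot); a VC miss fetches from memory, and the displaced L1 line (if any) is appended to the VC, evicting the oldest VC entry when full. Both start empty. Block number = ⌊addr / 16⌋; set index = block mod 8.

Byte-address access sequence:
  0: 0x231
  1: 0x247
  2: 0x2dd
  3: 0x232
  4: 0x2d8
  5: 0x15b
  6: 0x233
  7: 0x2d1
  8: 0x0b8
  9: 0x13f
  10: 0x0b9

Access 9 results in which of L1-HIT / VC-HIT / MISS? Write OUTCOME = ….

OUTCOME = MISS

  [0] addr=0x231 blk=35 s=3: MISS | VC []
  [1] addr=0x247 blk=36 s=4: MISS | VC []
  [2] addr=0x2dd blk=45 s=5: MISS | VC []
  [3] addr=0x232 blk=35 s=3: L1-HIT | VC []
  [4] addr=0x2d8 blk=45 s=5: L1-HIT | VC []
  [5] addr=0x15b blk=21 s=5: MISS | VC [45]
  [6] addr=0x233 blk=35 s=3: L1-HIT | VC [45]
  [7] addr=0x2d1 blk=45 s=5: VC-HIT | VC [21]
  [8] addr=0xb8 blk=11 s=3: MISS | VC [21, 35]
  [9] addr=0x13f blk=19 s=3: MISS | VC [21, 35, 11]
  [10] addr=0xb9 blk=11 s=3: VC-HIT | VC [21, 35, 19]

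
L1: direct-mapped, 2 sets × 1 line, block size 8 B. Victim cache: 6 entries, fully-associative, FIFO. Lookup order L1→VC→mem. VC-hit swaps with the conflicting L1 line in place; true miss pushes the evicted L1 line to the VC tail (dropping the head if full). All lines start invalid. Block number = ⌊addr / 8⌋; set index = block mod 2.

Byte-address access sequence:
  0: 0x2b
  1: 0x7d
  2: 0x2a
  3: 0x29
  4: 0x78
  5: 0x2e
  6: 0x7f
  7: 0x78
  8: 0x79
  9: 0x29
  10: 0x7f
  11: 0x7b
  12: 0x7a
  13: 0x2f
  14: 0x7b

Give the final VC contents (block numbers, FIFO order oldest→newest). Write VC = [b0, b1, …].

#0 0x2b→b5/s1 MISS; vc=[]
#1 0x7d→b15/s1 MISS; vc=[5]
#2 0x2a→b5/s1 VC-HIT; vc=[15]
#3 0x29→b5/s1 L1-HIT; vc=[15]
#4 0x78→b15/s1 VC-HIT; vc=[5]
#5 0x2e→b5/s1 VC-HIT; vc=[15]
#6 0x7f→b15/s1 VC-HIT; vc=[5]
#7 0x78→b15/s1 L1-HIT; vc=[5]
#8 0x79→b15/s1 L1-HIT; vc=[5]
#9 0x29→b5/s1 VC-HIT; vc=[15]
#10 0x7f→b15/s1 VC-HIT; vc=[5]
#11 0x7b→b15/s1 L1-HIT; vc=[5]
#12 0x7a→b15/s1 L1-HIT; vc=[5]
#13 0x2f→b5/s1 VC-HIT; vc=[15]
#14 0x7b→b15/s1 VC-HIT; vc=[5]

VC = [5]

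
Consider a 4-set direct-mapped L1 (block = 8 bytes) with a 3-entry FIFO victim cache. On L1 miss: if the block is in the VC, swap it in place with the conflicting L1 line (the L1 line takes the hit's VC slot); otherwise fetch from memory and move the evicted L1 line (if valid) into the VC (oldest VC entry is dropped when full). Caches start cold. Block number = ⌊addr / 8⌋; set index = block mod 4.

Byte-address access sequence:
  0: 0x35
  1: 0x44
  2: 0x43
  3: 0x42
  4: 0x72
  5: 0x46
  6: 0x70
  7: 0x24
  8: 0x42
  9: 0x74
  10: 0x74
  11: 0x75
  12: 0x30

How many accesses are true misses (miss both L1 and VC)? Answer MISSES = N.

MISSES = 4

  [0] addr=0x35 blk=6 s=2: MISS | VC []
  [1] addr=0x44 blk=8 s=0: MISS | VC []
  [2] addr=0x43 blk=8 s=0: L1-HIT | VC []
  [3] addr=0x42 blk=8 s=0: L1-HIT | VC []
  [4] addr=0x72 blk=14 s=2: MISS | VC [6]
  [5] addr=0x46 blk=8 s=0: L1-HIT | VC [6]
  [6] addr=0x70 blk=14 s=2: L1-HIT | VC [6]
  [7] addr=0x24 blk=4 s=0: MISS | VC [6, 8]
  [8] addr=0x42 blk=8 s=0: VC-HIT | VC [6, 4]
  [9] addr=0x74 blk=14 s=2: L1-HIT | VC [6, 4]
  [10] addr=0x74 blk=14 s=2: L1-HIT | VC [6, 4]
  [11] addr=0x75 blk=14 s=2: L1-HIT | VC [6, 4]
  [12] addr=0x30 blk=6 s=2: VC-HIT | VC [14, 4]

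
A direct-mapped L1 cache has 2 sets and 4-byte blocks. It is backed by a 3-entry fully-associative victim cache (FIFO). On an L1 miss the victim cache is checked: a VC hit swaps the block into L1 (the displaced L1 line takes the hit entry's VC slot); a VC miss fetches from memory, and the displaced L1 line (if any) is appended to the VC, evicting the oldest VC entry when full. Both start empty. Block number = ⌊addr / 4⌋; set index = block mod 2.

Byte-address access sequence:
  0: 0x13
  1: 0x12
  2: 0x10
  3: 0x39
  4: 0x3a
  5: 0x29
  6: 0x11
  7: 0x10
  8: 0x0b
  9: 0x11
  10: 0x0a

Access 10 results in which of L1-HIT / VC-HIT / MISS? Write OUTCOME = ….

  [0] addr=0x13 blk=4 s=0: MISS | VC []
  [1] addr=0x12 blk=4 s=0: L1-HIT | VC []
  [2] addr=0x10 blk=4 s=0: L1-HIT | VC []
  [3] addr=0x39 blk=14 s=0: MISS | VC [4]
  [4] addr=0x3a blk=14 s=0: L1-HIT | VC [4]
  [5] addr=0x29 blk=10 s=0: MISS | VC [4, 14]
  [6] addr=0x11 blk=4 s=0: VC-HIT | VC [10, 14]
  [7] addr=0x10 blk=4 s=0: L1-HIT | VC [10, 14]
  [8] addr=0xb blk=2 s=0: MISS | VC [10, 14, 4]
  [9] addr=0x11 blk=4 s=0: VC-HIT | VC [10, 14, 2]
  [10] addr=0xa blk=2 s=0: VC-HIT | VC [10, 14, 4]

OUTCOME = VC-HIT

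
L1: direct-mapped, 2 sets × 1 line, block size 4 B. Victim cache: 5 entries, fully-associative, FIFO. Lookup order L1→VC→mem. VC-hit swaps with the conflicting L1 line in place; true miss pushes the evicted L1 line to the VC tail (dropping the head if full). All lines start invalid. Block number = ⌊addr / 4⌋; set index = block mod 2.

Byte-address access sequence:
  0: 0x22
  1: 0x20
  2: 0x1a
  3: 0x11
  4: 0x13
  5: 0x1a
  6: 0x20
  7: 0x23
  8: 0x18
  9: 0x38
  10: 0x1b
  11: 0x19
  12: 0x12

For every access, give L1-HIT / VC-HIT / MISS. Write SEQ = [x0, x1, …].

SEQ = [MISS, L1-HIT, MISS, MISS, L1-HIT, VC-HIT, VC-HIT, L1-HIT, VC-HIT, MISS, VC-HIT, L1-HIT, VC-HIT]

#0 0x22→b8/s0 MISS; vc=[]
#1 0x20→b8/s0 L1-HIT; vc=[]
#2 0x1a→b6/s0 MISS; vc=[8]
#3 0x11→b4/s0 MISS; vc=[8,6]
#4 0x13→b4/s0 L1-HIT; vc=[8,6]
#5 0x1a→b6/s0 VC-HIT; vc=[8,4]
#6 0x20→b8/s0 VC-HIT; vc=[6,4]
#7 0x23→b8/s0 L1-HIT; vc=[6,4]
#8 0x18→b6/s0 VC-HIT; vc=[8,4]
#9 0x38→b14/s0 MISS; vc=[8,4,6]
#10 0x1b→b6/s0 VC-HIT; vc=[8,4,14]
#11 0x19→b6/s0 L1-HIT; vc=[8,4,14]
#12 0x12→b4/s0 VC-HIT; vc=[8,6,14]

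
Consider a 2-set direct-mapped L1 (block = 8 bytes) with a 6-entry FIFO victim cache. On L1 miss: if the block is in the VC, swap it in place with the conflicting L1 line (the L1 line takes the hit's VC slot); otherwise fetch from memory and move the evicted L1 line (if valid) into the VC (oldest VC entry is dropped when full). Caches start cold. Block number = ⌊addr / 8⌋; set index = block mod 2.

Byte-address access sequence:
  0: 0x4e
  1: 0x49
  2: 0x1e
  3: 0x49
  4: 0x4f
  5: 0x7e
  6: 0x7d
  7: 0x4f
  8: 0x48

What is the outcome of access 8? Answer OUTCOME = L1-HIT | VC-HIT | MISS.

OUTCOME = L1-HIT

0: 0x4e (blk 9, set 1) → MISS  vc=[]
1: 0x49 (blk 9, set 1) → L1-HIT  vc=[]
2: 0x1e (blk 3, set 1) → MISS  vc=[9]
3: 0x49 (blk 9, set 1) → VC-HIT  vc=[3]
4: 0x4f (blk 9, set 1) → L1-HIT  vc=[3]
5: 0x7e (blk 15, set 1) → MISS  vc=[3, 9]
6: 0x7d (blk 15, set 1) → L1-HIT  vc=[3, 9]
7: 0x4f (blk 9, set 1) → VC-HIT  vc=[3, 15]
8: 0x48 (blk 9, set 1) → L1-HIT  vc=[3, 15]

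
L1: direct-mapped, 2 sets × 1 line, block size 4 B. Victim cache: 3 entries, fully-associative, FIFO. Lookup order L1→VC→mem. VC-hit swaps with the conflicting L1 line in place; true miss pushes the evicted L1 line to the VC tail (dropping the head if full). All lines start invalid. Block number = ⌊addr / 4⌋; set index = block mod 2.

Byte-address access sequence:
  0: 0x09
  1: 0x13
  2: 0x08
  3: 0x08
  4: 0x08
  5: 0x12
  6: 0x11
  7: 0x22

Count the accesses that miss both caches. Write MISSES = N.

0: 0x9 (blk 2, set 0) → MISS  vc=[]
1: 0x13 (blk 4, set 0) → MISS  vc=[2]
2: 0x8 (blk 2, set 0) → VC-HIT  vc=[4]
3: 0x8 (blk 2, set 0) → L1-HIT  vc=[4]
4: 0x8 (blk 2, set 0) → L1-HIT  vc=[4]
5: 0x12 (blk 4, set 0) → VC-HIT  vc=[2]
6: 0x11 (blk 4, set 0) → L1-HIT  vc=[2]
7: 0x22 (blk 8, set 0) → MISS  vc=[2, 4]

MISSES = 3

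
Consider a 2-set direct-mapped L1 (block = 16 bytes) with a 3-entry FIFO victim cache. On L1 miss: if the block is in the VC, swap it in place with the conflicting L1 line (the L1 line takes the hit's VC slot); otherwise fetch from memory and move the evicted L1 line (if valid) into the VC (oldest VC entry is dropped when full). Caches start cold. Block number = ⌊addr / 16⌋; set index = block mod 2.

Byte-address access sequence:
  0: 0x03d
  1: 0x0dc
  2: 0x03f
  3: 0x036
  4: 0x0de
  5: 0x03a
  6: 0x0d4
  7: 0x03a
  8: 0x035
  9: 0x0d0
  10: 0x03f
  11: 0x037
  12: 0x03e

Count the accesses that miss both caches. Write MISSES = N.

MISSES = 2

  [0] addr=0x3d blk=3 s=1: MISS | VC []
  [1] addr=0xdc blk=13 s=1: MISS | VC [3]
  [2] addr=0x3f blk=3 s=1: VC-HIT | VC [13]
  [3] addr=0x36 blk=3 s=1: L1-HIT | VC [13]
  [4] addr=0xde blk=13 s=1: VC-HIT | VC [3]
  [5] addr=0x3a blk=3 s=1: VC-HIT | VC [13]
  [6] addr=0xd4 blk=13 s=1: VC-HIT | VC [3]
  [7] addr=0x3a blk=3 s=1: VC-HIT | VC [13]
  [8] addr=0x35 blk=3 s=1: L1-HIT | VC [13]
  [9] addr=0xd0 blk=13 s=1: VC-HIT | VC [3]
  [10] addr=0x3f blk=3 s=1: VC-HIT | VC [13]
  [11] addr=0x37 blk=3 s=1: L1-HIT | VC [13]
  [12] addr=0x3e blk=3 s=1: L1-HIT | VC [13]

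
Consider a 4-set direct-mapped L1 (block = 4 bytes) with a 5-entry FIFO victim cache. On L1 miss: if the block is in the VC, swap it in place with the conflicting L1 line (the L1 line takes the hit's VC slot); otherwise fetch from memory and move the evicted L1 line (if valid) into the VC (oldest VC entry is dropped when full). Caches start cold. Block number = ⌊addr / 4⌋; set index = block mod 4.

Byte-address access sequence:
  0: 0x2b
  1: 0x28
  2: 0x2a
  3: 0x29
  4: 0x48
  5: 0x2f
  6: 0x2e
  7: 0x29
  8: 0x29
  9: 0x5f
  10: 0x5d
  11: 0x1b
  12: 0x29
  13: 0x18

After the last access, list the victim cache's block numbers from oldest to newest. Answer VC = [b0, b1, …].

0: 0x2b (blk 10, set 2) → MISS  vc=[]
1: 0x28 (blk 10, set 2) → L1-HIT  vc=[]
2: 0x2a (blk 10, set 2) → L1-HIT  vc=[]
3: 0x29 (blk 10, set 2) → L1-HIT  vc=[]
4: 0x48 (blk 18, set 2) → MISS  vc=[10]
5: 0x2f (blk 11, set 3) → MISS  vc=[10]
6: 0x2e (blk 11, set 3) → L1-HIT  vc=[10]
7: 0x29 (blk 10, set 2) → VC-HIT  vc=[18]
8: 0x29 (blk 10, set 2) → L1-HIT  vc=[18]
9: 0x5f (blk 23, set 3) → MISS  vc=[18, 11]
10: 0x5d (blk 23, set 3) → L1-HIT  vc=[18, 11]
11: 0x1b (blk 6, set 2) → MISS  vc=[18, 11, 10]
12: 0x29 (blk 10, set 2) → VC-HIT  vc=[18, 11, 6]
13: 0x18 (blk 6, set 2) → VC-HIT  vc=[18, 11, 10]

VC = [18, 11, 10]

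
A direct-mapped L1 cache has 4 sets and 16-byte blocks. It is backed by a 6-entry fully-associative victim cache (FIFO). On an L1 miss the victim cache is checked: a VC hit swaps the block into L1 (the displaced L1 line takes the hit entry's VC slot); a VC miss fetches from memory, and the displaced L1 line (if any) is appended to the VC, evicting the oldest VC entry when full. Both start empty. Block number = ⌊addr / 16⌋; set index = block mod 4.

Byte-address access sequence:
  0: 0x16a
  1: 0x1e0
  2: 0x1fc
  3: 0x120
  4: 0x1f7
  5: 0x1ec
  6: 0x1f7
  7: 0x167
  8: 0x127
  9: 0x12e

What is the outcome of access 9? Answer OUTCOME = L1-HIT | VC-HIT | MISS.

  [0] addr=0x16a blk=22 s=2: MISS | VC []
  [1] addr=0x1e0 blk=30 s=2: MISS | VC [22]
  [2] addr=0x1fc blk=31 s=3: MISS | VC [22]
  [3] addr=0x120 blk=18 s=2: MISS | VC [22, 30]
  [4] addr=0x1f7 blk=31 s=3: L1-HIT | VC [22, 30]
  [5] addr=0x1ec blk=30 s=2: VC-HIT | VC [22, 18]
  [6] addr=0x1f7 blk=31 s=3: L1-HIT | VC [22, 18]
  [7] addr=0x167 blk=22 s=2: VC-HIT | VC [30, 18]
  [8] addr=0x127 blk=18 s=2: VC-HIT | VC [30, 22]
  [9] addr=0x12e blk=18 s=2: L1-HIT | VC [30, 22]

OUTCOME = L1-HIT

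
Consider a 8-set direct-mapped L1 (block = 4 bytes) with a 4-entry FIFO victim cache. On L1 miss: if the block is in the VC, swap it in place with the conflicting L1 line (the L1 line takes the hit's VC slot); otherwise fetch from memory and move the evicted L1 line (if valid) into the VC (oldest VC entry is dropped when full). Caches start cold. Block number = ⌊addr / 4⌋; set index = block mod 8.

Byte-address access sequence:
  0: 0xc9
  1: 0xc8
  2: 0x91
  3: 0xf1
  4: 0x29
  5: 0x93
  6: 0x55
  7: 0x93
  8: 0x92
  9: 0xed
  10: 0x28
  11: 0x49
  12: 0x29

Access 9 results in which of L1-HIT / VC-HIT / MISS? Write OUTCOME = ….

OUTCOME = MISS

#0 0xc9→b50/s2 MISS; vc=[]
#1 0xc8→b50/s2 L1-HIT; vc=[]
#2 0x91→b36/s4 MISS; vc=[]
#3 0xf1→b60/s4 MISS; vc=[36]
#4 0x29→b10/s2 MISS; vc=[36,50]
#5 0x93→b36/s4 VC-HIT; vc=[60,50]
#6 0x55→b21/s5 MISS; vc=[60,50]
#7 0x93→b36/s4 L1-HIT; vc=[60,50]
#8 0x92→b36/s4 L1-HIT; vc=[60,50]
#9 0xed→b59/s3 MISS; vc=[60,50]
#10 0x28→b10/s2 L1-HIT; vc=[60,50]
#11 0x49→b18/s2 MISS; vc=[60,50,10]
#12 0x29→b10/s2 VC-HIT; vc=[60,50,18]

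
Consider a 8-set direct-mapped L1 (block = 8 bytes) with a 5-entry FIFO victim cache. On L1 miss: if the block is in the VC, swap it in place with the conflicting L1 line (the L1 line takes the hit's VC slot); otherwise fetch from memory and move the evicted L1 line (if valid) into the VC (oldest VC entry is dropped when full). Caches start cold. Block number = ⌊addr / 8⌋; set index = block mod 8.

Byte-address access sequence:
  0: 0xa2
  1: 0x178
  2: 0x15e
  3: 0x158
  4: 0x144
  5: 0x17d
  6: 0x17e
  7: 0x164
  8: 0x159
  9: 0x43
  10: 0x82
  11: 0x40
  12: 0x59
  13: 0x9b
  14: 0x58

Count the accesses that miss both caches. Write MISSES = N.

MISSES = 9

0: 0xa2 (blk 20, set 4) → MISS  vc=[]
1: 0x178 (blk 47, set 7) → MISS  vc=[]
2: 0x15e (blk 43, set 3) → MISS  vc=[]
3: 0x158 (blk 43, set 3) → L1-HIT  vc=[]
4: 0x144 (blk 40, set 0) → MISS  vc=[]
5: 0x17d (blk 47, set 7) → L1-HIT  vc=[]
6: 0x17e (blk 47, set 7) → L1-HIT  vc=[]
7: 0x164 (blk 44, set 4) → MISS  vc=[20]
8: 0x159 (blk 43, set 3) → L1-HIT  vc=[20]
9: 0x43 (blk 8, set 0) → MISS  vc=[20, 40]
10: 0x82 (blk 16, set 0) → MISS  vc=[20, 40, 8]
11: 0x40 (blk 8, set 0) → VC-HIT  vc=[20, 40, 16]
12: 0x59 (blk 11, set 3) → MISS  vc=[20, 40, 16, 43]
13: 0x9b (blk 19, set 3) → MISS  vc=[20, 40, 16, 43, 11]
14: 0x58 (blk 11, set 3) → VC-HIT  vc=[20, 40, 16, 43, 19]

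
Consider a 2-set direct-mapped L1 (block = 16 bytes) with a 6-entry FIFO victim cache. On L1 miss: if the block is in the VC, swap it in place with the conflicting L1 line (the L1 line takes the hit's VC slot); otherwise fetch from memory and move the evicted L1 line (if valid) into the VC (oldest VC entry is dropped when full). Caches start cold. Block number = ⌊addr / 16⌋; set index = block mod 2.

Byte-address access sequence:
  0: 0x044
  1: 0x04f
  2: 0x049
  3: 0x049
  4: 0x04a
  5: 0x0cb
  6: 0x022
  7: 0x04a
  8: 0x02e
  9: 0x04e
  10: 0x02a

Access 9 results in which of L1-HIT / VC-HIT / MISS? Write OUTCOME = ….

#0 0x44→b4/s0 MISS; vc=[]
#1 0x4f→b4/s0 L1-HIT; vc=[]
#2 0x49→b4/s0 L1-HIT; vc=[]
#3 0x49→b4/s0 L1-HIT; vc=[]
#4 0x4a→b4/s0 L1-HIT; vc=[]
#5 0xcb→b12/s0 MISS; vc=[4]
#6 0x22→b2/s0 MISS; vc=[4,12]
#7 0x4a→b4/s0 VC-HIT; vc=[2,12]
#8 0x2e→b2/s0 VC-HIT; vc=[4,12]
#9 0x4e→b4/s0 VC-HIT; vc=[2,12]
#10 0x2a→b2/s0 VC-HIT; vc=[4,12]

OUTCOME = VC-HIT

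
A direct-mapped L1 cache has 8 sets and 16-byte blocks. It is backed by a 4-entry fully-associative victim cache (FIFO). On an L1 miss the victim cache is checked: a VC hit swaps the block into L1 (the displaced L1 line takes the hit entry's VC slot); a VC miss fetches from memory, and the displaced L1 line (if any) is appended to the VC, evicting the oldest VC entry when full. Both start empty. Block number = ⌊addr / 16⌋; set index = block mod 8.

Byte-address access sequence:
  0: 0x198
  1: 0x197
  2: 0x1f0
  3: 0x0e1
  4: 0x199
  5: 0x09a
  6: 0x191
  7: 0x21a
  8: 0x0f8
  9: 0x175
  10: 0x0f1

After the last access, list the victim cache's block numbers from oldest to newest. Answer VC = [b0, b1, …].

VC = [9, 25, 31, 23]

#0 0x198→b25/s1 MISS; vc=[]
#1 0x197→b25/s1 L1-HIT; vc=[]
#2 0x1f0→b31/s7 MISS; vc=[]
#3 0xe1→b14/s6 MISS; vc=[]
#4 0x199→b25/s1 L1-HIT; vc=[]
#5 0x9a→b9/s1 MISS; vc=[25]
#6 0x191→b25/s1 VC-HIT; vc=[9]
#7 0x21a→b33/s1 MISS; vc=[9,25]
#8 0xf8→b15/s7 MISS; vc=[9,25,31]
#9 0x175→b23/s7 MISS; vc=[9,25,31,15]
#10 0xf1→b15/s7 VC-HIT; vc=[9,25,31,23]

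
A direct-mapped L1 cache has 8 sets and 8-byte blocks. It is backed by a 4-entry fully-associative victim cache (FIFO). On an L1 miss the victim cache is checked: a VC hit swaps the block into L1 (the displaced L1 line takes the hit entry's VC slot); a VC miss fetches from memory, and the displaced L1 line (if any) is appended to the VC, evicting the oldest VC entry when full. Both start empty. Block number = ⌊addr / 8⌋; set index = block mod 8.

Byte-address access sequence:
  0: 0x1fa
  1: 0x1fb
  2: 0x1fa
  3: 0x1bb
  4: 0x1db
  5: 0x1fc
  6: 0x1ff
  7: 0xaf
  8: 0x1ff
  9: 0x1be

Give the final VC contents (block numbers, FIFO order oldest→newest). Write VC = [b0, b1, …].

VC = [63]

0: 0x1fa (blk 63, set 7) → MISS  vc=[]
1: 0x1fb (blk 63, set 7) → L1-HIT  vc=[]
2: 0x1fa (blk 63, set 7) → L1-HIT  vc=[]
3: 0x1bb (blk 55, set 7) → MISS  vc=[63]
4: 0x1db (blk 59, set 3) → MISS  vc=[63]
5: 0x1fc (blk 63, set 7) → VC-HIT  vc=[55]
6: 0x1ff (blk 63, set 7) → L1-HIT  vc=[55]
7: 0xaf (blk 21, set 5) → MISS  vc=[55]
8: 0x1ff (blk 63, set 7) → L1-HIT  vc=[55]
9: 0x1be (blk 55, set 7) → VC-HIT  vc=[63]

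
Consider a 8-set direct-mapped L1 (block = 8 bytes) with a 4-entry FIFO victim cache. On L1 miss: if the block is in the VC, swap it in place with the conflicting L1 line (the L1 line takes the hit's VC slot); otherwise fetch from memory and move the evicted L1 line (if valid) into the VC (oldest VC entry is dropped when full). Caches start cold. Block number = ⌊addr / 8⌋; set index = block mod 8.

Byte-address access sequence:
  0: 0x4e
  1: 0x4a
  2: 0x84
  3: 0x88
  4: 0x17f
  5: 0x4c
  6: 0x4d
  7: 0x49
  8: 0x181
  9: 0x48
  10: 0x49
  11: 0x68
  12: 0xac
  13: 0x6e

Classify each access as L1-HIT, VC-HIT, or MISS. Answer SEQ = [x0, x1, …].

SEQ = [MISS, L1-HIT, MISS, MISS, MISS, VC-HIT, L1-HIT, L1-HIT, MISS, L1-HIT, L1-HIT, MISS, MISS, VC-HIT]

#0 0x4e→b9/s1 MISS; vc=[]
#1 0x4a→b9/s1 L1-HIT; vc=[]
#2 0x84→b16/s0 MISS; vc=[]
#3 0x88→b17/s1 MISS; vc=[9]
#4 0x17f→b47/s7 MISS; vc=[9]
#5 0x4c→b9/s1 VC-HIT; vc=[17]
#6 0x4d→b9/s1 L1-HIT; vc=[17]
#7 0x49→b9/s1 L1-HIT; vc=[17]
#8 0x181→b48/s0 MISS; vc=[17,16]
#9 0x48→b9/s1 L1-HIT; vc=[17,16]
#10 0x49→b9/s1 L1-HIT; vc=[17,16]
#11 0x68→b13/s5 MISS; vc=[17,16]
#12 0xac→b21/s5 MISS; vc=[17,16,13]
#13 0x6e→b13/s5 VC-HIT; vc=[17,16,21]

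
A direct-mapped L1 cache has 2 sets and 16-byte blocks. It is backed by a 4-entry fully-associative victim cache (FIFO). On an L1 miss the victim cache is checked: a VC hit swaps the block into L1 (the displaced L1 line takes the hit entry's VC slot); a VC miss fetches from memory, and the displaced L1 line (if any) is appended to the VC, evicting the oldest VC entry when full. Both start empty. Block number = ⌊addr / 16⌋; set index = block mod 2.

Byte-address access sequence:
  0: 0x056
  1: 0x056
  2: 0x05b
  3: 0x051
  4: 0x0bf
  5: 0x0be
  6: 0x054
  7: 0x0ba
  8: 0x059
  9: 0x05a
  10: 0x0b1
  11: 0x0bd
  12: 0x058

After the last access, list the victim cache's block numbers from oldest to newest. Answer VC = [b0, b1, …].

0: 0x56 (blk 5, set 1) → MISS  vc=[]
1: 0x56 (blk 5, set 1) → L1-HIT  vc=[]
2: 0x5b (blk 5, set 1) → L1-HIT  vc=[]
3: 0x51 (blk 5, set 1) → L1-HIT  vc=[]
4: 0xbf (blk 11, set 1) → MISS  vc=[5]
5: 0xbe (blk 11, set 1) → L1-HIT  vc=[5]
6: 0x54 (blk 5, set 1) → VC-HIT  vc=[11]
7: 0xba (blk 11, set 1) → VC-HIT  vc=[5]
8: 0x59 (blk 5, set 1) → VC-HIT  vc=[11]
9: 0x5a (blk 5, set 1) → L1-HIT  vc=[11]
10: 0xb1 (blk 11, set 1) → VC-HIT  vc=[5]
11: 0xbd (blk 11, set 1) → L1-HIT  vc=[5]
12: 0x58 (blk 5, set 1) → VC-HIT  vc=[11]

VC = [11]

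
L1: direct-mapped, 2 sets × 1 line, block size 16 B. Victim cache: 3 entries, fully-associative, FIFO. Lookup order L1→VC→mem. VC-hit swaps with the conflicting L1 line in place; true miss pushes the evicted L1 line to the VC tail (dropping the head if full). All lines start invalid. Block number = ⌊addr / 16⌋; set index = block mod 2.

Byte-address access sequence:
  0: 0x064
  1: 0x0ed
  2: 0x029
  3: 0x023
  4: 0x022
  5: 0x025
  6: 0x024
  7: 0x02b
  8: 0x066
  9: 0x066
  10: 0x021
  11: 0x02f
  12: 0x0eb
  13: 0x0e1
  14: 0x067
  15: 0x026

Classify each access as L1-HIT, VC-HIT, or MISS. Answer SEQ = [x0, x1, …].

0: 0x64 (blk 6, set 0) → MISS  vc=[]
1: 0xed (blk 14, set 0) → MISS  vc=[6]
2: 0x29 (blk 2, set 0) → MISS  vc=[6, 14]
3: 0x23 (blk 2, set 0) → L1-HIT  vc=[6, 14]
4: 0x22 (blk 2, set 0) → L1-HIT  vc=[6, 14]
5: 0x25 (blk 2, set 0) → L1-HIT  vc=[6, 14]
6: 0x24 (blk 2, set 0) → L1-HIT  vc=[6, 14]
7: 0x2b (blk 2, set 0) → L1-HIT  vc=[6, 14]
8: 0x66 (blk 6, set 0) → VC-HIT  vc=[2, 14]
9: 0x66 (blk 6, set 0) → L1-HIT  vc=[2, 14]
10: 0x21 (blk 2, set 0) → VC-HIT  vc=[6, 14]
11: 0x2f (blk 2, set 0) → L1-HIT  vc=[6, 14]
12: 0xeb (blk 14, set 0) → VC-HIT  vc=[6, 2]
13: 0xe1 (blk 14, set 0) → L1-HIT  vc=[6, 2]
14: 0x67 (blk 6, set 0) → VC-HIT  vc=[14, 2]
15: 0x26 (blk 2, set 0) → VC-HIT  vc=[14, 6]

SEQ = [MISS, MISS, MISS, L1-HIT, L1-HIT, L1-HIT, L1-HIT, L1-HIT, VC-HIT, L1-HIT, VC-HIT, L1-HIT, VC-HIT, L1-HIT, VC-HIT, VC-HIT]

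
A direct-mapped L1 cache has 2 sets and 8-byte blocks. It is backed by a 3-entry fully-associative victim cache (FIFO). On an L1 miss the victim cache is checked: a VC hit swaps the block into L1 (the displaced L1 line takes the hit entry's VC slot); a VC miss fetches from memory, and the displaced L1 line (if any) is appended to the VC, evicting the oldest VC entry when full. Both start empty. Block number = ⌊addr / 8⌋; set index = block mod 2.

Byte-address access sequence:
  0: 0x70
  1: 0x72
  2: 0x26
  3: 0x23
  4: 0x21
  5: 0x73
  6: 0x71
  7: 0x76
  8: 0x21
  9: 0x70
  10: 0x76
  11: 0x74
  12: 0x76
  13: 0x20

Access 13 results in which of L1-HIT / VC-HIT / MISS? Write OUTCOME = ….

OUTCOME = VC-HIT

  [0] addr=0x70 blk=14 s=0: MISS | VC []
  [1] addr=0x72 blk=14 s=0: L1-HIT | VC []
  [2] addr=0x26 blk=4 s=0: MISS | VC [14]
  [3] addr=0x23 blk=4 s=0: L1-HIT | VC [14]
  [4] addr=0x21 blk=4 s=0: L1-HIT | VC [14]
  [5] addr=0x73 blk=14 s=0: VC-HIT | VC [4]
  [6] addr=0x71 blk=14 s=0: L1-HIT | VC [4]
  [7] addr=0x76 blk=14 s=0: L1-HIT | VC [4]
  [8] addr=0x21 blk=4 s=0: VC-HIT | VC [14]
  [9] addr=0x70 blk=14 s=0: VC-HIT | VC [4]
  [10] addr=0x76 blk=14 s=0: L1-HIT | VC [4]
  [11] addr=0x74 blk=14 s=0: L1-HIT | VC [4]
  [12] addr=0x76 blk=14 s=0: L1-HIT | VC [4]
  [13] addr=0x20 blk=4 s=0: VC-HIT | VC [14]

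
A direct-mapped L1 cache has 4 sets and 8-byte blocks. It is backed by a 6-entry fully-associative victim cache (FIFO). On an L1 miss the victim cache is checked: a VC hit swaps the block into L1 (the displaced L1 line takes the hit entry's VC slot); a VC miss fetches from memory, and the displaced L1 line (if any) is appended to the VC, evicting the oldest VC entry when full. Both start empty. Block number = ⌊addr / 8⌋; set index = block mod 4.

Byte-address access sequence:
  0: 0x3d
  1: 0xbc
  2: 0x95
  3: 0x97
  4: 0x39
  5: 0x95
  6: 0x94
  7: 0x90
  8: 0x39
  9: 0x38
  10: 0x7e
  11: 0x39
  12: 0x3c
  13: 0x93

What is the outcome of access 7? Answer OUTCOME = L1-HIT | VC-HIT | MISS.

#0 0x3d→b7/s3 MISS; vc=[]
#1 0xbc→b23/s3 MISS; vc=[7]
#2 0x95→b18/s2 MISS; vc=[7]
#3 0x97→b18/s2 L1-HIT; vc=[7]
#4 0x39→b7/s3 VC-HIT; vc=[23]
#5 0x95→b18/s2 L1-HIT; vc=[23]
#6 0x94→b18/s2 L1-HIT; vc=[23]
#7 0x90→b18/s2 L1-HIT; vc=[23]
#8 0x39→b7/s3 L1-HIT; vc=[23]
#9 0x38→b7/s3 L1-HIT; vc=[23]
#10 0x7e→b15/s3 MISS; vc=[23,7]
#11 0x39→b7/s3 VC-HIT; vc=[23,15]
#12 0x3c→b7/s3 L1-HIT; vc=[23,15]
#13 0x93→b18/s2 L1-HIT; vc=[23,15]

OUTCOME = L1-HIT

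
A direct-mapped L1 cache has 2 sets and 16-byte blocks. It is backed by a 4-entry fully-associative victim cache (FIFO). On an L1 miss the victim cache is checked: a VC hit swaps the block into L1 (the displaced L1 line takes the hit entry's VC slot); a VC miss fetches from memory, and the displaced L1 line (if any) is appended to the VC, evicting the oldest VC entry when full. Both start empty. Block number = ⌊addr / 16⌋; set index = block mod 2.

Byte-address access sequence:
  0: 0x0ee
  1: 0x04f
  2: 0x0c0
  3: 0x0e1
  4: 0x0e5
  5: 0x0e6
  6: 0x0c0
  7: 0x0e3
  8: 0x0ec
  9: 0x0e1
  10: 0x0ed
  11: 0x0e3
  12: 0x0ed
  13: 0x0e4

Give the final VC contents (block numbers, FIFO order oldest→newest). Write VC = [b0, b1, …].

0: 0xee (blk 14, set 0) → MISS  vc=[]
1: 0x4f (blk 4, set 0) → MISS  vc=[14]
2: 0xc0 (blk 12, set 0) → MISS  vc=[14, 4]
3: 0xe1 (blk 14, set 0) → VC-HIT  vc=[12, 4]
4: 0xe5 (blk 14, set 0) → L1-HIT  vc=[12, 4]
5: 0xe6 (blk 14, set 0) → L1-HIT  vc=[12, 4]
6: 0xc0 (blk 12, set 0) → VC-HIT  vc=[14, 4]
7: 0xe3 (blk 14, set 0) → VC-HIT  vc=[12, 4]
8: 0xec (blk 14, set 0) → L1-HIT  vc=[12, 4]
9: 0xe1 (blk 14, set 0) → L1-HIT  vc=[12, 4]
10: 0xed (blk 14, set 0) → L1-HIT  vc=[12, 4]
11: 0xe3 (blk 14, set 0) → L1-HIT  vc=[12, 4]
12: 0xed (blk 14, set 0) → L1-HIT  vc=[12, 4]
13: 0xe4 (blk 14, set 0) → L1-HIT  vc=[12, 4]

VC = [12, 4]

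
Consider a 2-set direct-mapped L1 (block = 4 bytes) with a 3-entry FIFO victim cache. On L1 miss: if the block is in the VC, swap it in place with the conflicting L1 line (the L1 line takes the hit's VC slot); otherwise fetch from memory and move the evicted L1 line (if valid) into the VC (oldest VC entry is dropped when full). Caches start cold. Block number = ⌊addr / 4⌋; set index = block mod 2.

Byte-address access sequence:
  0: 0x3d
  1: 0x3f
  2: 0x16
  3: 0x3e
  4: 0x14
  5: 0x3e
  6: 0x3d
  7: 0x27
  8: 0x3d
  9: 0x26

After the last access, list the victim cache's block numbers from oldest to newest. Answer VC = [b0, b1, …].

#0 0x3d→b15/s1 MISS; vc=[]
#1 0x3f→b15/s1 L1-HIT; vc=[]
#2 0x16→b5/s1 MISS; vc=[15]
#3 0x3e→b15/s1 VC-HIT; vc=[5]
#4 0x14→b5/s1 VC-HIT; vc=[15]
#5 0x3e→b15/s1 VC-HIT; vc=[5]
#6 0x3d→b15/s1 L1-HIT; vc=[5]
#7 0x27→b9/s1 MISS; vc=[5,15]
#8 0x3d→b15/s1 VC-HIT; vc=[5,9]
#9 0x26→b9/s1 VC-HIT; vc=[5,15]

VC = [5, 15]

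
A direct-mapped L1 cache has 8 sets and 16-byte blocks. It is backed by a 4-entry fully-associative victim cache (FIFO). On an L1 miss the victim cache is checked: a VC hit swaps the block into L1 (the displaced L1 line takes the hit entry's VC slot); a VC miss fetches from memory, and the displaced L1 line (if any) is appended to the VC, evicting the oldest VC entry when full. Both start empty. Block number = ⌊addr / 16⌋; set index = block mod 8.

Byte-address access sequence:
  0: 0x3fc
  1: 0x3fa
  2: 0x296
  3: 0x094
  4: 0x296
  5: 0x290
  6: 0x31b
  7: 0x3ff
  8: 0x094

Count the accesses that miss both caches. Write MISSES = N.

MISSES = 4

0: 0x3fc (blk 63, set 7) → MISS  vc=[]
1: 0x3fa (blk 63, set 7) → L1-HIT  vc=[]
2: 0x296 (blk 41, set 1) → MISS  vc=[]
3: 0x94 (blk 9, set 1) → MISS  vc=[41]
4: 0x296 (blk 41, set 1) → VC-HIT  vc=[9]
5: 0x290 (blk 41, set 1) → L1-HIT  vc=[9]
6: 0x31b (blk 49, set 1) → MISS  vc=[9, 41]
7: 0x3ff (blk 63, set 7) → L1-HIT  vc=[9, 41]
8: 0x94 (blk 9, set 1) → VC-HIT  vc=[49, 41]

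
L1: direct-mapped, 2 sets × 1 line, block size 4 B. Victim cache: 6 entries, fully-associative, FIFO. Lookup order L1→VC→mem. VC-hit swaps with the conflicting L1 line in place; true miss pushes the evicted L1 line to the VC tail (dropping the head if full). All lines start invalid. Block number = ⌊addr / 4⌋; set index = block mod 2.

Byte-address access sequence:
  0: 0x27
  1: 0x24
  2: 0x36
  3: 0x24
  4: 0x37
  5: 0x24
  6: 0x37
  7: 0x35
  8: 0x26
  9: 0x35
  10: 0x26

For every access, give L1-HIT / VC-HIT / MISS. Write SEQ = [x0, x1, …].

#0 0x27→b9/s1 MISS; vc=[]
#1 0x24→b9/s1 L1-HIT; vc=[]
#2 0x36→b13/s1 MISS; vc=[9]
#3 0x24→b9/s1 VC-HIT; vc=[13]
#4 0x37→b13/s1 VC-HIT; vc=[9]
#5 0x24→b9/s1 VC-HIT; vc=[13]
#6 0x37→b13/s1 VC-HIT; vc=[9]
#7 0x35→b13/s1 L1-HIT; vc=[9]
#8 0x26→b9/s1 VC-HIT; vc=[13]
#9 0x35→b13/s1 VC-HIT; vc=[9]
#10 0x26→b9/s1 VC-HIT; vc=[13]

SEQ = [MISS, L1-HIT, MISS, VC-HIT, VC-HIT, VC-HIT, VC-HIT, L1-HIT, VC-HIT, VC-HIT, VC-HIT]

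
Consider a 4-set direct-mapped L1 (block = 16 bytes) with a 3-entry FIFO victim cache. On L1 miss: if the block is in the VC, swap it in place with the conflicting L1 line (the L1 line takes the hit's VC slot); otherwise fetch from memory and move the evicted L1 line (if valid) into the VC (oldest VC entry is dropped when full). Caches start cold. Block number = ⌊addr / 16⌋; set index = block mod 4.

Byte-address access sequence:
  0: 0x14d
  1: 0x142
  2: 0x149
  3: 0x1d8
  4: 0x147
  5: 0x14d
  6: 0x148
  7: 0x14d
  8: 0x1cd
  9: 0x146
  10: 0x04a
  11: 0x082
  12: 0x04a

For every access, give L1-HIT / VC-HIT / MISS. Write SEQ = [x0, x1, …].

#0 0x14d→b20/s0 MISS; vc=[]
#1 0x142→b20/s0 L1-HIT; vc=[]
#2 0x149→b20/s0 L1-HIT; vc=[]
#3 0x1d8→b29/s1 MISS; vc=[]
#4 0x147→b20/s0 L1-HIT; vc=[]
#5 0x14d→b20/s0 L1-HIT; vc=[]
#6 0x148→b20/s0 L1-HIT; vc=[]
#7 0x14d→b20/s0 L1-HIT; vc=[]
#8 0x1cd→b28/s0 MISS; vc=[20]
#9 0x146→b20/s0 VC-HIT; vc=[28]
#10 0x4a→b4/s0 MISS; vc=[28,20]
#11 0x82→b8/s0 MISS; vc=[28,20,4]
#12 0x4a→b4/s0 VC-HIT; vc=[28,20,8]

SEQ = [MISS, L1-HIT, L1-HIT, MISS, L1-HIT, L1-HIT, L1-HIT, L1-HIT, MISS, VC-HIT, MISS, MISS, VC-HIT]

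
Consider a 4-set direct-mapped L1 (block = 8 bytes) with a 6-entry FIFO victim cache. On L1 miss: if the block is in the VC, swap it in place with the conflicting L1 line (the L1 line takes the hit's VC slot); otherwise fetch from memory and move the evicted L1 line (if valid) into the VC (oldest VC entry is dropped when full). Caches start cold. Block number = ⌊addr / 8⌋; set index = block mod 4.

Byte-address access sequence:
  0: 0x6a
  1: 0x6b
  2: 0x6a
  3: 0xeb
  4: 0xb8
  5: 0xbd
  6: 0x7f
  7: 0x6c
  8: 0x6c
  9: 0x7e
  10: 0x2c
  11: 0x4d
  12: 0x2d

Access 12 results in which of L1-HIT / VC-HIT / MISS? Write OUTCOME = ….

#0 0x6a→b13/s1 MISS; vc=[]
#1 0x6b→b13/s1 L1-HIT; vc=[]
#2 0x6a→b13/s1 L1-HIT; vc=[]
#3 0xeb→b29/s1 MISS; vc=[13]
#4 0xb8→b23/s3 MISS; vc=[13]
#5 0xbd→b23/s3 L1-HIT; vc=[13]
#6 0x7f→b15/s3 MISS; vc=[13,23]
#7 0x6c→b13/s1 VC-HIT; vc=[29,23]
#8 0x6c→b13/s1 L1-HIT; vc=[29,23]
#9 0x7e→b15/s3 L1-HIT; vc=[29,23]
#10 0x2c→b5/s1 MISS; vc=[29,23,13]
#11 0x4d→b9/s1 MISS; vc=[29,23,13,5]
#12 0x2d→b5/s1 VC-HIT; vc=[29,23,13,9]

OUTCOME = VC-HIT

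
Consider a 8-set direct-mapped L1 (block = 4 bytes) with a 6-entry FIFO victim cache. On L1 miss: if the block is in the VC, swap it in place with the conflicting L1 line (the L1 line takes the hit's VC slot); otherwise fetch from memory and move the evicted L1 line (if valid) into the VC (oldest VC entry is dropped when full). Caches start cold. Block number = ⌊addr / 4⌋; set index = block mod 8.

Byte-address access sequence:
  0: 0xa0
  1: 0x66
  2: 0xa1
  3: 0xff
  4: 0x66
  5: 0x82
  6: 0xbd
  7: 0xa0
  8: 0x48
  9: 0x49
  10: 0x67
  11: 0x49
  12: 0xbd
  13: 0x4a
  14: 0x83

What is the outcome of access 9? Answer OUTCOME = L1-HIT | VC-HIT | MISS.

#0 0xa0→b40/s0 MISS; vc=[]
#1 0x66→b25/s1 MISS; vc=[]
#2 0xa1→b40/s0 L1-HIT; vc=[]
#3 0xff→b63/s7 MISS; vc=[]
#4 0x66→b25/s1 L1-HIT; vc=[]
#5 0x82→b32/s0 MISS; vc=[40]
#6 0xbd→b47/s7 MISS; vc=[40,63]
#7 0xa0→b40/s0 VC-HIT; vc=[32,63]
#8 0x48→b18/s2 MISS; vc=[32,63]
#9 0x49→b18/s2 L1-HIT; vc=[32,63]
#10 0x67→b25/s1 L1-HIT; vc=[32,63]
#11 0x49→b18/s2 L1-HIT; vc=[32,63]
#12 0xbd→b47/s7 L1-HIT; vc=[32,63]
#13 0x4a→b18/s2 L1-HIT; vc=[32,63]
#14 0x83→b32/s0 VC-HIT; vc=[40,63]

OUTCOME = L1-HIT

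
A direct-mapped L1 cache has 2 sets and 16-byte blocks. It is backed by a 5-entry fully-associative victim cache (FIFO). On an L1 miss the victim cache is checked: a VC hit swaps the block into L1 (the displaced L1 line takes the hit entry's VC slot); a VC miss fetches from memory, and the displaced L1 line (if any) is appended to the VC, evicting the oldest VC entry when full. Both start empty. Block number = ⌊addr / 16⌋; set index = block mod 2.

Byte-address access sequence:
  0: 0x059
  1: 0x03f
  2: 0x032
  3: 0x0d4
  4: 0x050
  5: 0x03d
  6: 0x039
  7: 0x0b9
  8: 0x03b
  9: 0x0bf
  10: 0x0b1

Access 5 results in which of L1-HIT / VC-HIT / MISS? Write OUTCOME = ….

OUTCOME = VC-HIT

#0 0x59→b5/s1 MISS; vc=[]
#1 0x3f→b3/s1 MISS; vc=[5]
#2 0x32→b3/s1 L1-HIT; vc=[5]
#3 0xd4→b13/s1 MISS; vc=[5,3]
#4 0x50→b5/s1 VC-HIT; vc=[13,3]
#5 0x3d→b3/s1 VC-HIT; vc=[13,5]
#6 0x39→b3/s1 L1-HIT; vc=[13,5]
#7 0xb9→b11/s1 MISS; vc=[13,5,3]
#8 0x3b→b3/s1 VC-HIT; vc=[13,5,11]
#9 0xbf→b11/s1 VC-HIT; vc=[13,5,3]
#10 0xb1→b11/s1 L1-HIT; vc=[13,5,3]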